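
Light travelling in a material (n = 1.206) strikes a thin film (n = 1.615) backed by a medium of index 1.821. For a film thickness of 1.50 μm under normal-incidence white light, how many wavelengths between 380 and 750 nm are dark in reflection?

7

At the upper boundary (n = 1.206 to n = 1.615) the reflected ray undergoes a half-wave phase shift.
Bottom surface (1.615 → 1.821): reflection off a higher-index medium gives a half-wave phase shift.
The two reflections carry the same phase change, so no net offset.
So the condition for destructive reflection is 2 n t = (m + ½) λ.
λ = 2 n t / (m + ½) = 4845 / (m + ½) nm.
m=5: 881 nm (IR); m=6: 745 nm (visible); m=7: 646 nm (visible); m=8: 570 nm (visible); m=9: 510 nm (visible); m=10: 461 nm (visible); m=11: 421 nm (visible); m=12: 388 nm (visible); m=13: 359 nm (UV).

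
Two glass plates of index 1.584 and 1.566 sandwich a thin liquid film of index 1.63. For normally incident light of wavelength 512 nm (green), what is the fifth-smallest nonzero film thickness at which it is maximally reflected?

At the upper boundary (n = 1.584 to n = 1.63) the reflected ray undergoes a half-wave phase shift.
Ray reflecting at the bottom interface goes from n = 1.63 toward n = 1.566: no phase shift.
Exactly one π shift → a net half-wave offset.
So the condition for constructive reflection is 2 n t = (m + ½) λ.
The fifth-smallest nonzero thickness corresponds to m = 4: t = (m + ½) λ / (2 n) = 4.50 × 512 / (2 × 1.63) = 707 nm.

707 nm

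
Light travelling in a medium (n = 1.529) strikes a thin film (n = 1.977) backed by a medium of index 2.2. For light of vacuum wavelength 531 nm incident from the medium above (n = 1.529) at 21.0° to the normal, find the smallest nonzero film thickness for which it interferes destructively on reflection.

69.9 nm

Ray reflecting at the top interface goes from n = 1.529 toward n = 1.977: a half-wave phase shift.
Ray reflecting at the bottom interface goes from n = 1.977 toward n = 2.2: a half-wave phase shift.
Net: no relative phase inversion (both shifts match).
For dark reflection here: 2 n t cos θ_r = (m + ½) λ.
Snell's law: 1.529 sin 21.0° = 1.977 sin θ_r → sin θ_r = 0.277, cos θ_r = 0.961.
Minimum at m = 0: t = λ / (4 n cos θ_r) = 531 / (4 × 1.977 × 0.961) = 69.9 nm.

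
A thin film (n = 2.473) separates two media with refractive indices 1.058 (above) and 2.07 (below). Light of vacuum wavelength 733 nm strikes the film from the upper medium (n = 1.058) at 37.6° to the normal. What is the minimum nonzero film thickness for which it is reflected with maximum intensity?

Ray reflecting at the top interface goes from n = 1.058 toward n = 2.473: a half-wave phase shift.
At the lower boundary (n = 2.473 to n = 2.07) the reflected ray undergoes no phase shift.
The two reflections differ by half a wavelength.
With one net inversion, constructive interference in reflection requires 2 n t cos θ_r = (m + ½) λ.
Snell's law: 1.058 sin 37.6° = 2.473 sin θ_r → sin θ_r = 0.261, cos θ_r = 0.965.
Minimum at m = 0: t = λ / (4 n cos θ_r) = 733 / (4 × 2.473 × 0.965) = 76.8 nm.

76.8 nm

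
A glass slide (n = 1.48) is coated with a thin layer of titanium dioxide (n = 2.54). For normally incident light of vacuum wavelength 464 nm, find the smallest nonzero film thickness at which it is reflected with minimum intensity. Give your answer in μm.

0.0913 μm

At the upper boundary (n = 1.0 to n = 2.54) the reflected ray undergoes a half-wave phase shift.
Ray reflecting at the bottom interface goes from n = 2.54 toward n = 1.48: no phase shift.
Exactly one π shift → a net half-wave offset.
For dark reflection here: 2 n t = m λ.
Minimum nonzero at m = 1: t = λ / (2 n) = 464 / (2 × 2.54) = 91.3 nm.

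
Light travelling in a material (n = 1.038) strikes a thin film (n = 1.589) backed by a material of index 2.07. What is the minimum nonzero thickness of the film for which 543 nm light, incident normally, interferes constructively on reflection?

171 nm

At the upper boundary (n = 1.038 to n = 1.589) the reflected ray undergoes a half-wave phase shift.
Ray reflecting at the bottom interface goes from n = 1.589 toward n = 2.07: a half-wave phase shift.
Net: no relative phase inversion (both shifts match).
For bright reflection here: 2 n t = m λ.
Minimum nonzero at m = 1: t = λ / (2 n) = 543 / (2 × 1.589) = 171 nm.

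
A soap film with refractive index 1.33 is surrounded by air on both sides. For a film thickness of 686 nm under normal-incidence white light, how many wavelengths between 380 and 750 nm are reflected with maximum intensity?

3

Ray reflecting at the top interface goes from n = 1.0 toward n = 1.33: a half-wave phase shift.
At the lower boundary (n = 1.33 to n = 1.0) the reflected ray undergoes no phase shift.
Net: one phase inversion between the two reflected rays.
For maximum reflection here: 2 n t = (m + ½) λ.
λ = 2 n t / (m + ½) = 1825 / (m + ½) nm.
m=1: 1217 nm (IR); m=2: 730 nm (visible); m=3: 521 nm (visible); m=4: 406 nm (visible); m=5: 332 nm (UV).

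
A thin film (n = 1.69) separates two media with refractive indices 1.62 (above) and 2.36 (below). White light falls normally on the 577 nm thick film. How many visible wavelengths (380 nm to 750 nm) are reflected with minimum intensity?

2

At the upper boundary (n = 1.62 to n = 1.69) the reflected ray undergoes a half-wave phase shift.
Bottom surface (1.69 → 2.36): reflection off a higher-index medium gives a half-wave phase shift.
Zero or two π shifts → no net half-wave offset.
For minimum reflection here: 2 n t = (m + ½) λ.
λ = 2 n t / (m + ½) = 1950 / (m + ½) nm.
m=2: 780 nm (IR); m=3: 557 nm (visible); m=4: 433 nm (visible); m=5: 355 nm (UV).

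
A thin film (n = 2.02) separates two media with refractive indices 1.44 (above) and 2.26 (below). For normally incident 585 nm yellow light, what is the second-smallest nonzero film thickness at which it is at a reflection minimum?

Ray reflecting at the top interface goes from n = 1.44 toward n = 2.02: a half-wave phase shift.
At the lower boundary (n = 2.02 to n = 2.26) the reflected ray undergoes a half-wave phase shift.
The two reflections carry the same phase change, so no net offset.
So the condition for destructive reflection is 2 n t = (m + ½) λ.
The second-smallest nonzero thickness corresponds to m = 1: t = (m + ½) λ / (2 n) = 1.50 × 585 / (2 × 2.02) = 217 nm.

217 nm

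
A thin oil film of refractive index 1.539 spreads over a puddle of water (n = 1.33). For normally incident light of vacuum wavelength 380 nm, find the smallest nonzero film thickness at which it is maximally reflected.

At the upper boundary (n = 1.0 to n = 1.539) the reflected ray undergoes a half-wave phase shift.
At the lower boundary (n = 1.539 to n = 1.33) the reflected ray undergoes no phase shift.
Exactly one π shift → a net half-wave offset.
With one net inversion, constructive interference in reflection requires 2 n t = (m + ½) λ.
Minimum at m = 0: t = λ / (4 n) = 380 / (4 × 1.539) = 61.7 nm.

61.7 nm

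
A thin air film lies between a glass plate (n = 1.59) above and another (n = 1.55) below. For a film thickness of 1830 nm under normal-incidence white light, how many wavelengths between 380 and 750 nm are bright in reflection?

Top surface (1.59 → 1.0): reflection off a lower-index medium gives no phase shift.
Ray reflecting at the bottom interface goes from n = 1.0 toward n = 1.55: a half-wave phase shift.
The two reflections differ by half a wavelength.
With one net inversion, constructive interference in reflection requires 2 n t = (m + ½) λ.
λ = 2 n t / (m + ½) = 3660 / (m + ½) nm.
m=4: 813 nm (IR); m=5: 665 nm (visible); m=6: 563 nm (visible); m=7: 488 nm (visible); m=8: 431 nm (visible); m=9: 385 nm (visible); m=10: 349 nm (UV).

5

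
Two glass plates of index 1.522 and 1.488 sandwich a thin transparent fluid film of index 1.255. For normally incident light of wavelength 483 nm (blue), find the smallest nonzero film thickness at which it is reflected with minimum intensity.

Ray reflecting at the top interface goes from n = 1.522 toward n = 1.255: no phase shift.
Ray reflecting at the bottom interface goes from n = 1.255 toward n = 1.488: a half-wave phase shift.
The two reflections differ by half a wavelength.
So the condition for destructive reflection is 2 n t = m λ.
Minimum nonzero at m = 1: t = λ / (2 n) = 483 / (2 × 1.255) = 192 nm.

192 nm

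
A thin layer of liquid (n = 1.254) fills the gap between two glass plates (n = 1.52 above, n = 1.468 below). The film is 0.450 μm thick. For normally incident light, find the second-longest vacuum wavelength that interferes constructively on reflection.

Ray reflecting at the top interface goes from n = 1.52 toward n = 1.254: no phase shift.
At the lower boundary (n = 1.254 to n = 1.468) the reflected ray undergoes a half-wave phase shift.
The two reflections differ by half a wavelength.
For bright reflection here: 2 n t = (m + ½) λ.
λ = 2 n t / (m + ½). The second-longest wavelength is m = 1: λ = 2 × 1.254 × 450 / 1.50 = 752 nm.

752 nm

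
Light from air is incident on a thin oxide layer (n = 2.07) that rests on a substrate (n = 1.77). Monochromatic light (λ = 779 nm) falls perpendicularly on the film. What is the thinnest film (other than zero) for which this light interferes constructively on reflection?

Ray reflecting at the top interface goes from n = 1.0 toward n = 2.07: a half-wave phase shift.
Ray reflecting at the bottom interface goes from n = 2.07 toward n = 1.77: no phase shift.
The two reflections differ by half a wavelength.
For maximum reflection here: 2 n t = (m + ½) λ.
Minimum at m = 0: t = λ / (4 n) = 779 / (4 × 2.07) = 94.1 nm.

94.1 nm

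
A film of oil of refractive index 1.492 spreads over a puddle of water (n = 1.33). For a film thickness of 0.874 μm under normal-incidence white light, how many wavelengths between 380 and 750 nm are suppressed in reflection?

Top surface (1.0 → 1.492): reflection off a higher-index medium gives a half-wave phase shift.
At the lower boundary (n = 1.492 to n = 1.33) the reflected ray undergoes no phase shift.
Net: one phase inversion between the two reflected rays.
So the condition for destructive reflection is 2 n t = m λ.
λ = 2 n t / m = 2608 / m nm.
m=3: 869 nm (IR); m=4: 652 nm (visible); m=5: 522 nm (visible); m=6: 435 nm (visible); m=7: 373 nm (UV).

3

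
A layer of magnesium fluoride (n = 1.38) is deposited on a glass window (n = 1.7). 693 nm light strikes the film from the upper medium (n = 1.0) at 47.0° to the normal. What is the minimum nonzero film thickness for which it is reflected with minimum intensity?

At the upper boundary (n = 1.0 to n = 1.38) the reflected ray undergoes a half-wave phase shift.
Ray reflecting at the bottom interface goes from n = 1.38 toward n = 1.7: a half-wave phase shift.
Zero or two π shifts → no net half-wave offset.
So the condition for destructive reflection is 2 n t cos θ_r = (m + ½) λ.
Snell's law: 1.0 sin 47.0° = 1.38 sin θ_r → sin θ_r = 0.530, cos θ_r = 0.848.
Minimum at m = 0: t = λ / (4 n cos θ_r) = 693 / (4 × 1.38 × 0.848) = 148 nm.

148 nm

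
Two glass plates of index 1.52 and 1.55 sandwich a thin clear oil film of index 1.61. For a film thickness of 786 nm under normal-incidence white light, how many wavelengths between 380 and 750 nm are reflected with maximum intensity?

Top surface (1.52 → 1.61): reflection off a higher-index medium gives a half-wave phase shift.
Ray reflecting at the bottom interface goes from n = 1.61 toward n = 1.55: no phase shift.
The two reflections differ by half a wavelength.
So the condition for constructive reflection is 2 n t = (m + ½) λ.
λ = 2 n t / (m + ½) = 2531 / (m + ½) nm.
m=2: 1012 nm (IR); m=3: 723 nm (visible); m=4: 562 nm (visible); m=5: 460 nm (visible); m=6: 389 nm (visible); m=7: 337 nm (UV).

4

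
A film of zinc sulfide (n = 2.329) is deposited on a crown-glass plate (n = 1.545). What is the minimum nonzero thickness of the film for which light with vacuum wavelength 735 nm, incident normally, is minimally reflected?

Top surface (1.0 → 2.329): reflection off a higher-index medium gives a half-wave phase shift.
At the lower boundary (n = 2.329 to n = 1.545) the reflected ray undergoes no phase shift.
Exactly one π shift → a net half-wave offset.
So the condition for destructive reflection is 2 n t = m λ.
Minimum nonzero at m = 1: t = λ / (2 n) = 735 / (2 × 2.329) = 158 nm.

158 nm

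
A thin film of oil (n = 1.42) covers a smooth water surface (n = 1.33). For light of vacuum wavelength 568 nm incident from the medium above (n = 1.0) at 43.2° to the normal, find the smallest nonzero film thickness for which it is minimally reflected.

228 nm

Ray reflecting at the top interface goes from n = 1.0 toward n = 1.42: a half-wave phase shift.
At the lower boundary (n = 1.42 to n = 1.33) the reflected ray undergoes no phase shift.
The two reflections differ by half a wavelength.
So the condition for destructive reflection is 2 n t cos θ_r = m λ.
Snell's law: 1.0 sin 43.2° = 1.42 sin θ_r → sin θ_r = 0.482, cos θ_r = 0.876.
Minimum nonzero at m = 1: t = λ / (2 n cos θ_r) = 568 / (2 × 1.42 × 0.876) = 228 nm.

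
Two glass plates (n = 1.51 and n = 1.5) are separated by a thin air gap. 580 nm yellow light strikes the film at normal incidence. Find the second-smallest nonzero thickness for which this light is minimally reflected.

580 nm

Ray reflecting at the top interface goes from n = 1.51 toward n = 1.0: no phase shift.
Bottom surface (1.0 → 1.5): reflection off a higher-index medium gives a half-wave phase shift.
The two reflections differ by half a wavelength.
So the condition for destructive reflection is 2 n t = m λ.
The second-smallest nonzero thickness corresponds to m = 2: t = m λ / (2 n) = 2.00 × 580 / (2 × 1.0) = 580 nm.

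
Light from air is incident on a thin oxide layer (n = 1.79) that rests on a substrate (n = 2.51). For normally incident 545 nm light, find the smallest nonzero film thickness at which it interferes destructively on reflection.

76.1 nm

Top surface (1.0 → 1.79): reflection off a higher-index medium gives a half-wave phase shift.
Ray reflecting at the bottom interface goes from n = 1.79 toward n = 2.51: a half-wave phase shift.
Net: no relative phase inversion (both shifts match).
So the condition for destructive reflection is 2 n t = (m + ½) λ.
Minimum at m = 0: t = λ / (4 n) = 545 / (4 × 1.79) = 76.1 nm.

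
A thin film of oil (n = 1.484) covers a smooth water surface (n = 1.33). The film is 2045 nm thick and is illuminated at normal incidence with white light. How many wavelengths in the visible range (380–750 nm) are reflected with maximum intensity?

At the upper boundary (n = 1.0 to n = 1.484) the reflected ray undergoes a half-wave phase shift.
Bottom surface (1.484 → 1.33): reflection off a lower-index medium gives no phase shift.
Exactly one π shift → a net half-wave offset.
So the condition for constructive reflection is 2 n t = (m + ½) λ.
λ = 2 n t / (m + ½) = 6070 / (m + ½) nm.
m=7: 809 nm (IR); m=8: 714 nm (visible); m=9: 639 nm (visible); m=10: 578 nm (visible); m=11: 528 nm (visible); m=12: 486 nm (visible); m=13: 450 nm (visible); m=14: 419 nm (visible); m=15: 392 nm (visible); m=16: 368 nm (UV).

8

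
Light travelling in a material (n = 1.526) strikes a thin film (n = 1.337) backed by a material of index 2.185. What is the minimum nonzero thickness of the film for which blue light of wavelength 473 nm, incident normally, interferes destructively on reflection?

177 nm

Ray reflecting at the top interface goes from n = 1.526 toward n = 1.337: no phase shift.
At the lower boundary (n = 1.337 to n = 2.185) the reflected ray undergoes a half-wave phase shift.
Exactly one π shift → a net half-wave offset.
For weak reflection here: 2 n t = m λ.
Minimum nonzero at m = 1: t = λ / (2 n) = 473 / (2 × 1.337) = 177 nm.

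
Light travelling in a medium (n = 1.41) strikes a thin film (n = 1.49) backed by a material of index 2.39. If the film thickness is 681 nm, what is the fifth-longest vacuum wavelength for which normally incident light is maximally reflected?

406 nm

Ray reflecting at the top interface goes from n = 1.41 toward n = 1.49: a half-wave phase shift.
Ray reflecting at the bottom interface goes from n = 1.49 toward n = 2.39: a half-wave phase shift.
The two reflections carry the same phase change, so no net offset.
With no net inversion, constructive interference in reflection requires 2 n t = m λ.
λ = 2 n t / m. The fifth-longest wavelength is m = 5: λ = 2 × 1.49 × 681 / 5.00 = 406 nm.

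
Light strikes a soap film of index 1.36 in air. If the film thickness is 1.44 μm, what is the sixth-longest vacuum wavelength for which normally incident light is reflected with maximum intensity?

Ray reflecting at the top interface goes from n = 1.0 toward n = 1.36: a half-wave phase shift.
Ray reflecting at the bottom interface goes from n = 1.36 toward n = 1.0: no phase shift.
Exactly one π shift → a net half-wave offset.
For bright reflection here: 2 n t = (m + ½) λ.
λ = 2 n t / (m + ½). The sixth-longest wavelength is m = 5: λ = 2 × 1.36 × 1440 / 5.50 = 712 nm.

712 nm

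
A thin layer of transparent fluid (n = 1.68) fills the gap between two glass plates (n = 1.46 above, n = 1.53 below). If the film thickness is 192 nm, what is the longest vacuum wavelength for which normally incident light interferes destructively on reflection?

Ray reflecting at the top interface goes from n = 1.46 toward n = 1.68: a half-wave phase shift.
Bottom surface (1.68 → 1.53): reflection off a lower-index medium gives no phase shift.
Net: one phase inversion between the two reflected rays.
So the condition for destructive reflection is 2 n t = m λ.
λ = 2 n t / m. The longest wavelength is m = 1: λ = 2 × 1.68 × 192 / 1.00 = 645 nm.

645 nm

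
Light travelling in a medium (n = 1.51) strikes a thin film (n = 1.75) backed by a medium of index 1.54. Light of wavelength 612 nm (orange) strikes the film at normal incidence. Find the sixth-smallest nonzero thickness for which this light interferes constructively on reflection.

962 nm

At the upper boundary (n = 1.51 to n = 1.75) the reflected ray undergoes a half-wave phase shift.
Ray reflecting at the bottom interface goes from n = 1.75 toward n = 1.54: no phase shift.
Net: one phase inversion between the two reflected rays.
With one net inversion, constructive interference in reflection requires 2 n t = (m + ½) λ.
The sixth-smallest nonzero thickness corresponds to m = 5: t = (m + ½) λ / (2 n) = 5.50 × 612 / (2 × 1.75) = 962 nm.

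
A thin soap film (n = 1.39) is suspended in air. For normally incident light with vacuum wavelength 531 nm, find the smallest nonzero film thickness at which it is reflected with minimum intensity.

Ray reflecting at the top interface goes from n = 1.0 toward n = 1.39: a half-wave phase shift.
Bottom surface (1.39 → 1.0): reflection off a lower-index medium gives no phase shift.
Net: one phase inversion between the two reflected rays.
So the condition for destructive reflection is 2 n t = m λ.
Minimum nonzero at m = 1: t = λ / (2 n) = 531 / (2 × 1.39) = 191 nm.

191 nm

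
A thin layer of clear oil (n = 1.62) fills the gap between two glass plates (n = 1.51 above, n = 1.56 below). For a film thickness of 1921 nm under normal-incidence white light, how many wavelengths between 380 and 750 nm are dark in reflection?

Top surface (1.51 → 1.62): reflection off a higher-index medium gives a half-wave phase shift.
At the lower boundary (n = 1.62 to n = 1.56) the reflected ray undergoes no phase shift.
Exactly one π shift → a net half-wave offset.
With one net inversion, destructive interference in reflection requires 2 n t = m λ.
λ = 2 n t / m = 6224 / m nm.
m=8: 778 nm (IR); m=9: 692 nm (visible); m=10: 622 nm (visible); m=11: 566 nm (visible); m=12: 519 nm (visible); m=13: 479 nm (visible); m=14: 445 nm (visible); m=15: 415 nm (visible); m=16: 389 nm (visible); m=17: 366 nm (UV).

8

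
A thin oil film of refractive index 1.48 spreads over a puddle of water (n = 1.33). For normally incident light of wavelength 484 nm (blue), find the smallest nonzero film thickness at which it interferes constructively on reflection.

Ray reflecting at the top interface goes from n = 1.0 toward n = 1.48: a half-wave phase shift.
Ray reflecting at the bottom interface goes from n = 1.48 toward n = 1.33: no phase shift.
Exactly one π shift → a net half-wave offset.
For bright reflection here: 2 n t = (m + ½) λ.
Minimum at m = 0: t = λ / (4 n) = 484 / (4 × 1.48) = 81.8 nm.

81.8 nm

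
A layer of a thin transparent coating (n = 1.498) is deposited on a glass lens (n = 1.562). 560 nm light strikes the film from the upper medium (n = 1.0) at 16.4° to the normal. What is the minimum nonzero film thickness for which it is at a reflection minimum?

Top surface (1.0 → 1.498): reflection off a higher-index medium gives a half-wave phase shift.
Bottom surface (1.498 → 1.562): reflection off a higher-index medium gives a half-wave phase shift.
The two reflections carry the same phase change, so no net offset.
With no net inversion, destructive interference in reflection requires 2 n t cos θ_r = (m + ½) λ.
Snell's law: 1.0 sin 16.4° = 1.498 sin θ_r → sin θ_r = 0.188, cos θ_r = 0.982.
Minimum at m = 0: t = λ / (4 n cos θ_r) = 560 / (4 × 1.498 × 0.982) = 95.2 nm.

95.2 nm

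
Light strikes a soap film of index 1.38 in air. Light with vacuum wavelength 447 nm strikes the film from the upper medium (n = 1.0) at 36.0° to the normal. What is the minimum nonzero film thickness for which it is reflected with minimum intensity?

Ray reflecting at the top interface goes from n = 1.0 toward n = 1.38: a half-wave phase shift.
Bottom surface (1.38 → 1.0): reflection off a lower-index medium gives no phase shift.
Net: one phase inversion between the two reflected rays.
For weak reflection here: 2 n t cos θ_r = m λ.
Snell's law: 1.0 sin 36.0° = 1.38 sin θ_r → sin θ_r = 0.426, cos θ_r = 0.905.
Minimum nonzero at m = 1: t = λ / (2 n cos θ_r) = 447 / (2 × 1.38 × 0.905) = 179 nm.

179 nm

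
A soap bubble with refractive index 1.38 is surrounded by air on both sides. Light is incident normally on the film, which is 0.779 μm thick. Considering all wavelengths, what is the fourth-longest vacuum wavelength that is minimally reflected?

538 nm

At the upper boundary (n = 1.0 to n = 1.38) the reflected ray undergoes a half-wave phase shift.
Ray reflecting at the bottom interface goes from n = 1.38 toward n = 1.0: no phase shift.
Exactly one π shift → a net half-wave offset.
For minimum reflection here: 2 n t = m λ.
λ = 2 n t / m. The fourth-longest wavelength is m = 4: λ = 2 × 1.38 × 779 / 4.00 = 538 nm.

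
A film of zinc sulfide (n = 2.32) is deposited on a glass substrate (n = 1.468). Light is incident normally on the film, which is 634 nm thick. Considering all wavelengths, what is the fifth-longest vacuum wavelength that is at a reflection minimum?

588 nm

Ray reflecting at the top interface goes from n = 1.0 toward n = 2.32: a half-wave phase shift.
Ray reflecting at the bottom interface goes from n = 2.32 toward n = 1.468: no phase shift.
The two reflections differ by half a wavelength.
For dark reflection here: 2 n t = m λ.
λ = 2 n t / m. The fifth-longest wavelength is m = 5: λ = 2 × 2.32 × 634 / 5.00 = 588 nm.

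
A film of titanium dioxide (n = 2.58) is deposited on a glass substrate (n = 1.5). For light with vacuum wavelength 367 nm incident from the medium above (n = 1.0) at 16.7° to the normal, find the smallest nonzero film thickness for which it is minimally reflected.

Top surface (1.0 → 2.58): reflection off a higher-index medium gives a half-wave phase shift.
Bottom surface (2.58 → 1.5): reflection off a lower-index medium gives no phase shift.
The two reflections differ by half a wavelength.
For minimum reflection here: 2 n t cos θ_r = m λ.
Snell's law: 1.0 sin 16.7° = 2.58 sin θ_r → sin θ_r = 0.111, cos θ_r = 0.994.
Minimum nonzero at m = 1: t = λ / (2 n cos θ_r) = 367 / (2 × 2.58 × 0.994) = 71.6 nm.

71.6 nm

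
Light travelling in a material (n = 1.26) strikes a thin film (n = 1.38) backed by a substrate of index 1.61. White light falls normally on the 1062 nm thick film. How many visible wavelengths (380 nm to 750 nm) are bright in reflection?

4

At the upper boundary (n = 1.26 to n = 1.38) the reflected ray undergoes a half-wave phase shift.
At the lower boundary (n = 1.38 to n = 1.61) the reflected ray undergoes a half-wave phase shift.
Net: no relative phase inversion (both shifts match).
With no net inversion, constructive interference in reflection requires 2 n t = m λ.
λ = 2 n t / m = 2931 / m nm.
m=3: 977 nm (IR); m=4: 733 nm (visible); m=5: 586 nm (visible); m=6: 489 nm (visible); m=7: 419 nm (visible); m=8: 366 nm (UV).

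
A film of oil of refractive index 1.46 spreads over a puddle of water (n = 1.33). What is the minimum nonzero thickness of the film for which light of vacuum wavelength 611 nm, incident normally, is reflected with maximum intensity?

105 nm

Top surface (1.0 → 1.46): reflection off a higher-index medium gives a half-wave phase shift.
Ray reflecting at the bottom interface goes from n = 1.46 toward n = 1.33: no phase shift.
Net: one phase inversion between the two reflected rays.
So the condition for constructive reflection is 2 n t = (m + ½) λ.
Minimum at m = 0: t = λ / (4 n) = 611 / (4 × 1.46) = 105 nm.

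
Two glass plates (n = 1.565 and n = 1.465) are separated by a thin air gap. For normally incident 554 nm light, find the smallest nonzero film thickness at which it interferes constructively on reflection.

139 nm

Top surface (1.565 → 1.0): reflection off a lower-index medium gives no phase shift.
Bottom surface (1.0 → 1.465): reflection off a higher-index medium gives a half-wave phase shift.
Exactly one π shift → a net half-wave offset.
So the condition for constructive reflection is 2 n t = (m + ½) λ.
Minimum at m = 0: t = λ / (4 n) = 554 / (4 × 1.0) = 139 nm.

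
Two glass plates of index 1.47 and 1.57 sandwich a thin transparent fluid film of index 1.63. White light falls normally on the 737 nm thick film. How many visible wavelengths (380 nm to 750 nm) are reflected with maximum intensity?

3

Top surface (1.47 → 1.63): reflection off a higher-index medium gives a half-wave phase shift.
Bottom surface (1.63 → 1.57): reflection off a lower-index medium gives no phase shift.
Exactly one π shift → a net half-wave offset.
For strong reflection here: 2 n t = (m + ½) λ.
λ = 2 n t / (m + ½) = 2403 / (m + ½) nm.
m=2: 961 nm (IR); m=3: 686 nm (visible); m=4: 534 nm (visible); m=5: 437 nm (visible); m=6: 370 nm (UV).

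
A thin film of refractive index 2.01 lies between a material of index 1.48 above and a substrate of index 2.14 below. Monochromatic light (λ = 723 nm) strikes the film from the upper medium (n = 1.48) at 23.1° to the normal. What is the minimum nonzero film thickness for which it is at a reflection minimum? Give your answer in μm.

0.0939 μm

At the upper boundary (n = 1.48 to n = 2.01) the reflected ray undergoes a half-wave phase shift.
At the lower boundary (n = 2.01 to n = 2.14) the reflected ray undergoes a half-wave phase shift.
Zero or two π shifts → no net half-wave offset.
With no net inversion, destructive interference in reflection requires 2 n t cos θ_r = (m + ½) λ.
Snell's law: 1.48 sin 23.1° = 2.01 sin θ_r → sin θ_r = 0.289, cos θ_r = 0.957.
Minimum at m = 0: t = λ / (4 n cos θ_r) = 723 / (4 × 2.01 × 0.957) = 93.9 nm.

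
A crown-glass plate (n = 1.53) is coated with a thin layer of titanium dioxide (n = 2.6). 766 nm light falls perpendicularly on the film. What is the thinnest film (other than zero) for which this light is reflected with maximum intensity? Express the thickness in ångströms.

737 Å

Top surface (1.0 → 2.6): reflection off a higher-index medium gives a half-wave phase shift.
At the lower boundary (n = 2.6 to n = 1.53) the reflected ray undergoes no phase shift.
Exactly one π shift → a net half-wave offset.
So the condition for constructive reflection is 2 n t = (m + ½) λ.
Minimum at m = 0: t = λ / (4 n) = 766 / (4 × 2.6) = 73.7 nm.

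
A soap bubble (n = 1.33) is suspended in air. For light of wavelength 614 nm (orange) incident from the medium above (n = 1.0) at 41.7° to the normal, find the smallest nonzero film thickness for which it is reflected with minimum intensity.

267 nm

At the upper boundary (n = 1.0 to n = 1.33) the reflected ray undergoes a half-wave phase shift.
At the lower boundary (n = 1.33 to n = 1.0) the reflected ray undergoes no phase shift.
Exactly one π shift → a net half-wave offset.
For weak reflection here: 2 n t cos θ_r = m λ.
Snell's law: 1.0 sin 41.7° = 1.33 sin θ_r → sin θ_r = 0.500, cos θ_r = 0.866.
Minimum nonzero at m = 1: t = λ / (2 n cos θ_r) = 614 / (2 × 1.33 × 0.866) = 267 nm.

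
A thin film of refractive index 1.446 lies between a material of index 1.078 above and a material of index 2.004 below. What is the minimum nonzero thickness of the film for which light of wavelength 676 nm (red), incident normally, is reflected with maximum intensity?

Top surface (1.078 → 1.446): reflection off a higher-index medium gives a half-wave phase shift.
Bottom surface (1.446 → 2.004): reflection off a higher-index medium gives a half-wave phase shift.
Net: no relative phase inversion (both shifts match).
So the condition for constructive reflection is 2 n t = m λ.
Minimum nonzero at m = 1: t = λ / (2 n) = 676 / (2 × 1.446) = 234 nm.

234 nm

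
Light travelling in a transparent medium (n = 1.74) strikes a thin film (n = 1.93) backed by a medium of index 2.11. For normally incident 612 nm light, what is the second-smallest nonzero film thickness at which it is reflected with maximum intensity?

317 nm

Top surface (1.74 → 1.93): reflection off a higher-index medium gives a half-wave phase shift.
At the lower boundary (n = 1.93 to n = 2.11) the reflected ray undergoes a half-wave phase shift.
Zero or two π shifts → no net half-wave offset.
So the condition for constructive reflection is 2 n t = m λ.
The second-smallest nonzero thickness corresponds to m = 2: t = m λ / (2 n) = 2.00 × 612 / (2 × 1.93) = 317 nm.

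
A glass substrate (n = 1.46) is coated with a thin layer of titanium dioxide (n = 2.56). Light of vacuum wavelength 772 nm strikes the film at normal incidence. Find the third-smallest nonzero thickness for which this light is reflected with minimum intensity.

Ray reflecting at the top interface goes from n = 1.0 toward n = 2.56: a half-wave phase shift.
At the lower boundary (n = 2.56 to n = 1.46) the reflected ray undergoes no phase shift.
The two reflections differ by half a wavelength.
With one net inversion, destructive interference in reflection requires 2 n t = m λ.
The third-smallest nonzero thickness corresponds to m = 3: t = m λ / (2 n) = 3.00 × 772 / (2 × 2.56) = 452 nm.

452 nm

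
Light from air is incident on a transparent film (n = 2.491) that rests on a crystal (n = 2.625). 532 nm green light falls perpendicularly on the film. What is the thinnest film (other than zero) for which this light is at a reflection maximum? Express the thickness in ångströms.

Top surface (1.0 → 2.491): reflection off a higher-index medium gives a half-wave phase shift.
At the lower boundary (n = 2.491 to n = 2.625) the reflected ray undergoes a half-wave phase shift.
The two reflections carry the same phase change, so no net offset.
For strong reflection here: 2 n t = m λ.
Minimum nonzero at m = 1: t = λ / (2 n) = 532 / (2 × 2.491) = 107 nm.

1068 Å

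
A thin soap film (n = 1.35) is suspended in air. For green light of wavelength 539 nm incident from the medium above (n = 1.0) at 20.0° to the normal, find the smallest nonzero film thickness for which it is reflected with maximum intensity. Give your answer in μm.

At the upper boundary (n = 1.0 to n = 1.35) the reflected ray undergoes a half-wave phase shift.
At the lower boundary (n = 1.35 to n = 1.0) the reflected ray undergoes no phase shift.
Exactly one π shift → a net half-wave offset.
So the condition for constructive reflection is 2 n t cos θ_r = (m + ½) λ.
Snell's law: 1.0 sin 20.0° = 1.35 sin θ_r → sin θ_r = 0.253, cos θ_r = 0.967.
Minimum at m = 0: t = λ / (4 n cos θ_r) = 539 / (4 × 1.35 × 0.967) = 103 nm.

0.103 μm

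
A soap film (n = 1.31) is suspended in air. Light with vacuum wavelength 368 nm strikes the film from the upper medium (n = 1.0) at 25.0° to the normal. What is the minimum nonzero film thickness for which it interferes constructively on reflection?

74.2 nm

At the upper boundary (n = 1.0 to n = 1.31) the reflected ray undergoes a half-wave phase shift.
At the lower boundary (n = 1.31 to n = 1.0) the reflected ray undergoes no phase shift.
The two reflections differ by half a wavelength.
With one net inversion, constructive interference in reflection requires 2 n t cos θ_r = (m + ½) λ.
Snell's law: 1.0 sin 25.0° = 1.31 sin θ_r → sin θ_r = 0.323, cos θ_r = 0.947.
Minimum at m = 0: t = λ / (4 n cos θ_r) = 368 / (4 × 1.31 × 0.947) = 74.2 nm.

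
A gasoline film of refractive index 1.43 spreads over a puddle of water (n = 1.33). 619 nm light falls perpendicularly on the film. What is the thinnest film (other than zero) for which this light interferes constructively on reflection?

108 nm

Top surface (1.0 → 1.43): reflection off a higher-index medium gives a half-wave phase shift.
Bottom surface (1.43 → 1.33): reflection off a lower-index medium gives no phase shift.
Exactly one π shift → a net half-wave offset.
With one net inversion, constructive interference in reflection requires 2 n t = (m + ½) λ.
Minimum at m = 0: t = λ / (4 n) = 619 / (4 × 1.43) = 108 nm.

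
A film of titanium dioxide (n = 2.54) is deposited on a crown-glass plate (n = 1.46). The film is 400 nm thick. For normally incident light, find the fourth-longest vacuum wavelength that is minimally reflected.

508 nm

Top surface (1.0 → 2.54): reflection off a higher-index medium gives a half-wave phase shift.
Bottom surface (2.54 → 1.46): reflection off a lower-index medium gives no phase shift.
Net: one phase inversion between the two reflected rays.
With one net inversion, destructive interference in reflection requires 2 n t = m λ.
λ = 2 n t / m. The fourth-longest wavelength is m = 4: λ = 2 × 2.54 × 400 / 4.00 = 508 nm.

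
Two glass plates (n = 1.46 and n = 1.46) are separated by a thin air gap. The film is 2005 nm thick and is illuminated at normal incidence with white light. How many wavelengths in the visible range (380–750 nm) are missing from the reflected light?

At the upper boundary (n = 1.46 to n = 1.0) the reflected ray undergoes no phase shift.
Bottom surface (1.0 → 1.46): reflection off a higher-index medium gives a half-wave phase shift.
Exactly one π shift → a net half-wave offset.
So the condition for destructive reflection is 2 n t = m λ.
λ = 2 n t / m = 4010 / m nm.
m=5: 802 nm (IR); m=6: 668 nm (visible); m=7: 573 nm (visible); m=8: 501 nm (visible); m=9: 446 nm (visible); m=10: 401 nm (visible); m=11: 365 nm (UV).

5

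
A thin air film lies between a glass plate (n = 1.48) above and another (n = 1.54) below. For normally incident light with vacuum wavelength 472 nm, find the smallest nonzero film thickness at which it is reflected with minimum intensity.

Ray reflecting at the top interface goes from n = 1.48 toward n = 1.0: no phase shift.
Bottom surface (1.0 → 1.54): reflection off a higher-index medium gives a half-wave phase shift.
Net: one phase inversion between the two reflected rays.
With one net inversion, destructive interference in reflection requires 2 n t = m λ.
Minimum nonzero at m = 1: t = λ / (2 n) = 472 / (2 × 1.0) = 236 nm.

236 nm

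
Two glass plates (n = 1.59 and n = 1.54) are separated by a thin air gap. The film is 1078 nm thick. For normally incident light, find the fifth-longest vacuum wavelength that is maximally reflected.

Ray reflecting at the top interface goes from n = 1.59 toward n = 1.0: no phase shift.
At the lower boundary (n = 1.0 to n = 1.54) the reflected ray undergoes a half-wave phase shift.
The two reflections differ by half a wavelength.
For bright reflection here: 2 n t = (m + ½) λ.
λ = 2 n t / (m + ½). The fifth-longest wavelength is m = 4: λ = 2 × 1.0 × 1078 / 4.50 = 479 nm.

479 nm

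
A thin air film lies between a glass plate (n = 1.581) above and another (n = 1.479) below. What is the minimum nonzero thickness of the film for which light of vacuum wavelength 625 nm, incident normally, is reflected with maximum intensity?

156 nm

Ray reflecting at the top interface goes from n = 1.581 toward n = 1.0: no phase shift.
At the lower boundary (n = 1.0 to n = 1.479) the reflected ray undergoes a half-wave phase shift.
Exactly one π shift → a net half-wave offset.
For strong reflection here: 2 n t = (m + ½) λ.
Minimum at m = 0: t = λ / (4 n) = 625 / (4 × 1.0) = 156 nm.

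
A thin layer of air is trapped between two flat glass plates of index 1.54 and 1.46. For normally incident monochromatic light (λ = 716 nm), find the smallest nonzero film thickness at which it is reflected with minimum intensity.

Top surface (1.54 → 1.0): reflection off a lower-index medium gives no phase shift.
Bottom surface (1.0 → 1.46): reflection off a higher-index medium gives a half-wave phase shift.
Exactly one π shift → a net half-wave offset.
For dark reflection here: 2 n t = m λ.
Minimum nonzero at m = 1: t = λ / (2 n) = 716 / (2 × 1.0) = 358 nm.

358 nm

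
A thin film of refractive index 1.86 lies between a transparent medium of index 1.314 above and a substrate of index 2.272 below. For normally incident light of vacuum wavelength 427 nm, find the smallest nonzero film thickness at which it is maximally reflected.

At the upper boundary (n = 1.314 to n = 1.86) the reflected ray undergoes a half-wave phase shift.
Bottom surface (1.86 → 2.272): reflection off a higher-index medium gives a half-wave phase shift.
Zero or two π shifts → no net half-wave offset.
With no net inversion, constructive interference in reflection requires 2 n t = m λ.
Minimum nonzero at m = 1: t = λ / (2 n) = 427 / (2 × 1.86) = 115 nm.

115 nm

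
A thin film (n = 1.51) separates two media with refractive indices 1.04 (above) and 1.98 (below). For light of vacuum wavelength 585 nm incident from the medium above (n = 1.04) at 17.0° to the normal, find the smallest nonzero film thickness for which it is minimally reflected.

98.9 nm

At the upper boundary (n = 1.04 to n = 1.51) the reflected ray undergoes a half-wave phase shift.
Bottom surface (1.51 → 1.98): reflection off a higher-index medium gives a half-wave phase shift.
The two reflections carry the same phase change, so no net offset.
For dark reflection here: 2 n t cos θ_r = (m + ½) λ.
Snell's law: 1.04 sin 17.0° = 1.51 sin θ_r → sin θ_r = 0.201, cos θ_r = 0.980.
Minimum at m = 0: t = λ / (4 n cos θ_r) = 585 / (4 × 1.51 × 0.980) = 98.9 nm.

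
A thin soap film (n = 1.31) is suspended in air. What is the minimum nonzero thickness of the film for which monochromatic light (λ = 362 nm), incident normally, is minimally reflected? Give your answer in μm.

Top surface (1.0 → 1.31): reflection off a higher-index medium gives a half-wave phase shift.
At the lower boundary (n = 1.31 to n = 1.0) the reflected ray undergoes no phase shift.
The two reflections differ by half a wavelength.
For minimum reflection here: 2 n t = m λ.
Minimum nonzero at m = 1: t = λ / (2 n) = 362 / (2 × 1.31) = 138 nm.

0.138 μm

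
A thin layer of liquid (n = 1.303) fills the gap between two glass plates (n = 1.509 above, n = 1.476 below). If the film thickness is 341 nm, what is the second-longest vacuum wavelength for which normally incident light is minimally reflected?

Top surface (1.509 → 1.303): reflection off a lower-index medium gives no phase shift.
At the lower boundary (n = 1.303 to n = 1.476) the reflected ray undergoes a half-wave phase shift.
The two reflections differ by half a wavelength.
For minimum reflection here: 2 n t = m λ.
λ = 2 n t / m. The second-longest wavelength is m = 2: λ = 2 × 1.303 × 341 / 2.00 = 444 nm.

444 nm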